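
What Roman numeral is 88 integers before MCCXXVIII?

MCCXXVIII = 1228
1228 - 88 = 1140

MCXL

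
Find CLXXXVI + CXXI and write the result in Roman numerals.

CLXXXVI = 186
CXXI = 121
186 + 121 = 307

CCCVII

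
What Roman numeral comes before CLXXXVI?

CLXXXVI = 186; previous is 185

CLXXXV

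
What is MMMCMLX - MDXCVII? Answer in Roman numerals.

MMMCMLX = 3960
MDXCVII = 1597
3960 - 1597 = 2363

MMCCCLXIII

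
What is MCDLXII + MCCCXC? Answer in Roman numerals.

MCDLXII = 1462
MCCCXC = 1390
1462 + 1390 = 2852

MMDCCCLII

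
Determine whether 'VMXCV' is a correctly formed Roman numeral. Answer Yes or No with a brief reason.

'VMXCV': V should not appear more than once

No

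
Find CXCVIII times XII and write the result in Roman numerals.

CXCVIII = 198
XII = 12
198 × 12 = 2376

MMCCCLXXVI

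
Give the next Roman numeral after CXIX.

CXIX = 119, so the next integer is 119 + 1 = 120

CXX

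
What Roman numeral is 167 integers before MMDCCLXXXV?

MMDCCLXXXV = 2785
2785 - 167 = 2618

MMDCXVIII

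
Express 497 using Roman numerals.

Convert 497 to Roman numerals:
  497 contains 1×400 (CD)
  97 contains 1×90 (XC)
  7 contains 1×5 (V)
  2 contains 2×1 (II)

CDXCVII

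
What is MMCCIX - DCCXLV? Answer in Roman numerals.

MMCCIX = 2209
DCCXLV = 745
2209 - 745 = 1464

MCDLXIV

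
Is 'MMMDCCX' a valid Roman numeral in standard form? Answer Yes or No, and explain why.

'MMMDCCX': Check the rules: uses only the symbols I, V, X, L, C, D, M; no symbol is repeated more than three times in a row; V, L and D each appear at most once; no smaller symbol precedes a larger one (values never increase from left to right). Value: M (1000) + M (1000) + M (1000) + D (500) + C (100) + C (100) + X (10) = 3710. So it is a valid standard Roman numeral.

Yes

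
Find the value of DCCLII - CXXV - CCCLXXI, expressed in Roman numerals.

DCCLII = 752, CXXV = 125, CCCLXXI = 371
752 - 125 = 627
627 - 371 = 256

CCLVI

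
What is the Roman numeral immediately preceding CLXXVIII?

CLXXVIII = 178; previous is 177

CLXXVII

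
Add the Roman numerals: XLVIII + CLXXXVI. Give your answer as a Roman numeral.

XLVIII = 48
CLXXXVI = 186
48 + 186 = 234

CCXXXIV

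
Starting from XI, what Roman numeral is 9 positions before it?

XI = 11
11 - 9 = 2

II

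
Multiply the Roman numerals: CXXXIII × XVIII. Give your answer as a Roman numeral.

CXXXIII = 133
XVIII = 18
133 × 18 = 2394

MMCCCXCIV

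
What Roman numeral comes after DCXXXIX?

DCXXXIX = 639; next is 640

DCXL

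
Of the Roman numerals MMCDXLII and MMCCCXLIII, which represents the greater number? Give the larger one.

MMCDXLII = 2442
MMCCCXLIII = 2343
2442 is larger

MMCDXLII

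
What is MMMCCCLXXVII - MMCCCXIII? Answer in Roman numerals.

MMMCCCLXXVII = 3377
MMCCCXIII = 2313
3377 - 2313 = 1064

MLXIV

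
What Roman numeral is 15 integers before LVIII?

LVIII = 58
58 - 15 = 43

XLIII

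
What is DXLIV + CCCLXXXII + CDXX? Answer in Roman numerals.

DXLIV = 544, CCCLXXXII = 382, CDXX = 420
544 + 382 = 926
926 + 420 = 1346

MCCCXLVI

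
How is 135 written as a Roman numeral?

Convert 135 to Roman numerals:
  135 contains 1×100 (C)
  35 contains 3×10 (XXX)
  5 contains 1×5 (V)

CXXXV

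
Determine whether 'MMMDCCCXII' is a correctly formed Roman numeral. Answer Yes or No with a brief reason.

'MMMDCCCXII': Check the rules: uses only the symbols I, V, X, L, C, D, M; no symbol is repeated more than three times in a row; V, L and D each appear at most once; no smaller symbol precedes a larger one (values never increase from left to right). Value: M (1000) + M (1000) + M (1000) + D (500) + C (100) + C (100) + C (100) + X (10) + I (1) + I (1) = 3812. So it is a valid standard Roman numeral.

Yes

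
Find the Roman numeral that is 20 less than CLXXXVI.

CLXXXVI = 186
186 - 20 = 166

CLXVI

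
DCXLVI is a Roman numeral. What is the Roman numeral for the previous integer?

DCXLVI = 646; previous is 645

DCXLV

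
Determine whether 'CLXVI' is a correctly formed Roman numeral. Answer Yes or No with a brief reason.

'CLXVI': Check the rules: uses only the symbols I, V, X, L, C, D, M; no symbol is repeated more than three times in a row; V, L and D each appear at most once; no smaller symbol precedes a larger one (values never increase from left to right). Value: C (100) + L (50) + X (10) + V (5) + I (1) = 166. So it is a valid standard Roman numeral.

Yes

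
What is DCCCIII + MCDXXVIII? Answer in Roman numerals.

DCCCIII = 803
MCDXXVIII = 1428
803 + 1428 = 2231

MMCCXXXI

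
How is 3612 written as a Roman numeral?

Convert 3612 to Roman numerals:
  3612 contains 3×1000 (MMM)
  612 contains 1×500 (D)
  112 contains 1×100 (C)
  12 contains 1×10 (X)
  2 contains 2×1 (II)

MMMDCXII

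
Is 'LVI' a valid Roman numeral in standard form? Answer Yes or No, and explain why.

'LVI': Check the rules: uses only the symbols I, V, X, L, C, D, M; no symbol is repeated more than three times in a row; V, L and D each appear at most once; no smaller symbol precedes a larger one (values never increase from left to right). Value: L (50) + V (5) + I (1) = 56. So it is a valid standard Roman numeral.

Yes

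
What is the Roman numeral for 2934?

Convert 2934 to Roman numerals:
  2934 contains 2×1000 (MM)
  934 contains 1×900 (CM)
  34 contains 3×10 (XXX)
  4 contains 1×4 (IV)

MMCMXXXIV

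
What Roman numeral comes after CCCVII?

CCCVII = 307; next is 308

CCCVIII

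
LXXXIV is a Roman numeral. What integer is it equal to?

LXXXIV: L=50, X=10, X=10, X=10, IV=4
50 + 10 + 10 + 10 + 4 = 84

84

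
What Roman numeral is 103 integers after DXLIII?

DXLIII = 543
543 + 103 = 646

DCXLVI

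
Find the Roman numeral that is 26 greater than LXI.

LXI = 61
61 + 26 = 87

LXXXVII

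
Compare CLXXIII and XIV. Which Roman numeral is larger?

CLXXIII = 173
XIV = 14
173 is larger

CLXXIII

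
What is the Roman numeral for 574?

Convert 574 to Roman numerals:
  574 contains 1×500 (D)
  74 contains 1×50 (L)
  24 contains 2×10 (XX)
  4 contains 1×4 (IV)

DLXXIV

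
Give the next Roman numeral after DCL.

DCL = 650; next is 651

DCLI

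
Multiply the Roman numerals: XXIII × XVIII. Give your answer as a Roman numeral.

XXIII = 23
XVIII = 18
23 × 18 = 414

CDXIV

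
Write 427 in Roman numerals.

Convert 427 to Roman numerals:
  427 contains 1×400 (CD)
  27 contains 2×10 (XX)
  7 contains 1×5 (V)
  2 contains 2×1 (II)

CDXXVII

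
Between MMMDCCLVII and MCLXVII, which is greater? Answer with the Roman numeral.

MMMDCCLVII = 3757
MCLXVII = 1167
3757 is larger

MMMDCCLVII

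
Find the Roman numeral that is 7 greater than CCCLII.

CCCLII = 352
352 + 7 = 359

CCCLIX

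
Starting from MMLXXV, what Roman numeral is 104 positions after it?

MMLXXV = 2075
2075 + 104 = 2179

MMCLXXIX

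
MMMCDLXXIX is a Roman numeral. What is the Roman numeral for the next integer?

MMMCDLXXIX = 3479, so the next integer is 3479 + 1 = 3480

MMMCDLXXX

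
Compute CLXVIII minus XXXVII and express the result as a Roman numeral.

CLXVIII = 168
XXXVII = 37
168 - 37 = 131

CXXXI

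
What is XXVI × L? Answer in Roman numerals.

XXVI = 26
L = 50
26 × 50 = 1300

MCCC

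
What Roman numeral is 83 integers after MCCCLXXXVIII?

MCCCLXXXVIII = 1388
1388 + 83 = 1471

MCDLXXI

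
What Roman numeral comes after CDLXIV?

CDLXIV = 464; next is 465

CDLXV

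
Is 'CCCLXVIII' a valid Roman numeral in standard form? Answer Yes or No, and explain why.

'CCCLXVIII': Check the rules: uses only the symbols I, V, X, L, C, D, M; no symbol is repeated more than three times in a row; V, L and D each appear at most once; no smaller symbol precedes a larger one (values never increase from left to right). Value: C (100) + C (100) + C (100) + L (50) + X (10) + V (5) + I (1) + I (1) + I (1) = 368. So it is a valid standard Roman numeral.

Yes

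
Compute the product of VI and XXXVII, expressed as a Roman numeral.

VI = 6
XXXVII = 37
6 × 37 = 222

CCXXII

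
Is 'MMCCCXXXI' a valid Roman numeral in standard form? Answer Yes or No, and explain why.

'MMCCCXXXI': Check the rules: uses only the symbols I, V, X, L, C, D, M; no symbol is repeated more than three times in a row; V, L and D each appear at most once; no smaller symbol precedes a larger one (values never increase from left to right). Value: M (1000) + M (1000) + C (100) + C (100) + C (100) + X (10) + X (10) + X (10) + I (1) = 2331. So it is a valid standard Roman numeral.

Yes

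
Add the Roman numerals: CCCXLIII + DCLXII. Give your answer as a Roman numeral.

CCCXLIII = 343
DCLXII = 662
343 + 662 = 1005

MV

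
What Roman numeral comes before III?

III = 3, so the previous integer is 3 - 1 = 2

II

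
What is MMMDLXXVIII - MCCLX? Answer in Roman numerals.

MMMDLXXVIII = 3578
MCCLX = 1260
3578 - 1260 = 2318

MMCCCXVIII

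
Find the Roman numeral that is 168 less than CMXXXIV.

CMXXXIV = 934
934 - 168 = 766

DCCLXVI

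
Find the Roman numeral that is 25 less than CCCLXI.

CCCLXI = 361
361 - 25 = 336

CCCXXXVI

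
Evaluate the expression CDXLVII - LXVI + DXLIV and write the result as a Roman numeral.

CDXLVII = 447, LXVI = 66, DXLIV = 544
447 - 66 = 381
381 + 544 = 925

CMXXV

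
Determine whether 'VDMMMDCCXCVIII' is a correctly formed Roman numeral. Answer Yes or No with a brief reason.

'VDMMMDCCXCVIII': V should not appear more than once

No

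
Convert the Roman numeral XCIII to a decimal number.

XCIII: XC=90, I=1, I=1, I=1
90 + 1 + 1 + 1 = 93

93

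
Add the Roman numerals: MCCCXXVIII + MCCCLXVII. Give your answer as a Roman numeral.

MCCCXXVIII = 1328
MCCCLXVII = 1367
1328 + 1367 = 2695

MMDCXCV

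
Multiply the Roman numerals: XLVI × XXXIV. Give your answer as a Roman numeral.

XLVI = 46
XXXIV = 34
46 × 34 = 1564

MDLXIV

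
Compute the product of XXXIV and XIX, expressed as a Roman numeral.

XXXIV = 34
XIX = 19
34 × 19 = 646

DCXLVI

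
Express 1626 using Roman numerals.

Convert 1626 to Roman numerals:
  1626 contains 1×1000 (M)
  626 contains 1×500 (D)
  126 contains 1×100 (C)
  26 contains 2×10 (XX)
  6 contains 1×5 (V)
  1 contains 1×1 (I)

MDCXXVI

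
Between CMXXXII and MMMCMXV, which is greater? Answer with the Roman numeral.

CMXXXII = 932
MMMCMXV = 3915
3915 is larger

MMMCMXV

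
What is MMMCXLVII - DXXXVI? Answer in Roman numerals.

MMMCXLVII = 3147
DXXXVI = 536
3147 - 536 = 2611

MMDCXI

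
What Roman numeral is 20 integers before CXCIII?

CXCIII = 193
193 - 20 = 173

CLXXIII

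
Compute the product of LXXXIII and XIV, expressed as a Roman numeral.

LXXXIII = 83
XIV = 14
83 × 14 = 1162

MCLXII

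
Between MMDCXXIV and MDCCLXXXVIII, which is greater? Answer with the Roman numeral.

MMDCXXIV = 2624
MDCCLXXXVIII = 1788
2624 is larger

MMDCXXIV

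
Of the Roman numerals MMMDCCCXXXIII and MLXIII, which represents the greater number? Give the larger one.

MMMDCCCXXXIII = 3833
MLXIII = 1063
3833 is larger

MMMDCCCXXXIII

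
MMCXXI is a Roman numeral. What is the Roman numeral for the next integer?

MMCXXI = 2121; next is 2122

MMCXXII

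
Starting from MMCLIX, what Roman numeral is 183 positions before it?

MMCLIX = 2159
2159 - 183 = 1976

MCMLXXVI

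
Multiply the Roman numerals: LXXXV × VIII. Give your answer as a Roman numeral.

LXXXV = 85
VIII = 8
85 × 8 = 680

DCLXXX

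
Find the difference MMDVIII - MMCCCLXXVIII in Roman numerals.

MMDVIII = 2508
MMCCCLXXVIII = 2378
2508 - 2378 = 130

CXXX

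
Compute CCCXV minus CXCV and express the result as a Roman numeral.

CCCXV = 315
CXCV = 195
315 - 195 = 120

CXX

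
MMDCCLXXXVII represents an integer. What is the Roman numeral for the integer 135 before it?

MMDCCLXXXVII = 2787
2787 - 135 = 2652

MMDCLII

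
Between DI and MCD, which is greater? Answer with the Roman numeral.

DI = 501
MCD = 1400
1400 is larger

MCD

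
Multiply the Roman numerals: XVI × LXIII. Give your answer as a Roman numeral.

XVI = 16
LXIII = 63
16 × 63 = 1008

MVIII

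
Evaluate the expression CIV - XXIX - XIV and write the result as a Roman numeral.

CIV = 104, XXIX = 29, XIV = 14
104 - 29 = 75
75 - 14 = 61

LXI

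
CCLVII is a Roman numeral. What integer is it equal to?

CCLVII: C=100, C=100, L=50, V=5, I=1, I=1
100 + 100 + 50 + 5 + 1 + 1 = 257

257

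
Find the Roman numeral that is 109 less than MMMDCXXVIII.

MMMDCXXVIII = 3628
3628 - 109 = 3519

MMMDXIX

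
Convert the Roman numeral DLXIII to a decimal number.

DLXIII: D=500, L=50, X=10, I=1, I=1, I=1
500 + 50 + 10 + 1 + 1 + 1 = 563

563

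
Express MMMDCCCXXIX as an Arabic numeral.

MMMDCCCXXIX: M=1000, M=1000, M=1000, D=500, C=100, C=100, C=100, X=10, X=10, IX=9
1000 + 1000 + 1000 + 500 + 100 + 100 + 100 + 10 + 10 + 9 = 3829

3829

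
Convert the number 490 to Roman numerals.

Convert 490 to Roman numerals:
  490 contains 1×400 (CD)
  90 contains 1×90 (XC)

CDXC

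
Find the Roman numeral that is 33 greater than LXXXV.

LXXXV = 85
85 + 33 = 118

CXVIII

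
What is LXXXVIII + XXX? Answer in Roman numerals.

LXXXVIII = 88
XXX = 30
88 + 30 = 118

CXVIII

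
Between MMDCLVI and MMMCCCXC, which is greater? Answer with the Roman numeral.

MMDCLVI = 2656
MMMCCCXC = 3390
3390 is larger

MMMCCCXC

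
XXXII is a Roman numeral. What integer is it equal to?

XXXII: X=10, X=10, X=10, I=1, I=1
10 + 10 + 10 + 1 + 1 = 32

32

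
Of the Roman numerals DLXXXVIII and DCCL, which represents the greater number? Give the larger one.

DLXXXVIII = 588
DCCL = 750
750 is larger

DCCL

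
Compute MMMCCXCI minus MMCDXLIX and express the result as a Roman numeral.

MMMCCXCI = 3291
MMCDXLIX = 2449
3291 - 2449 = 842

DCCCXLII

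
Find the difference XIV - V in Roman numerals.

XIV = 14
V = 5
14 - 5 = 9

IX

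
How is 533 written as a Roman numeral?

Convert 533 to Roman numerals:
  533 contains 1×500 (D)
  33 contains 3×10 (XXX)
  3 contains 3×1 (III)

DXXXIII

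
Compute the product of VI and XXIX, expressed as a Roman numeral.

VI = 6
XXIX = 29
6 × 29 = 174

CLXXIV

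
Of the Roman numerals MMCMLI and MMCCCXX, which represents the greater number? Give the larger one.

MMCMLI = 2951
MMCCCXX = 2320
2951 is larger

MMCMLI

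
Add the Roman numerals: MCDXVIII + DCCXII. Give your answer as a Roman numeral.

MCDXVIII = 1418
DCCXII = 712
1418 + 712 = 2130

MMCXXX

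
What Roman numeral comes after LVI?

LVI = 56, so the next integer is 56 + 1 = 57

LVII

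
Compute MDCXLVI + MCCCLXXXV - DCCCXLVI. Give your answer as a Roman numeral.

MDCXLVI = 1646, MCCCLXXXV = 1385, DCCCXLVI = 846
1646 + 1385 = 3031
3031 - 846 = 2185

MMCLXXXV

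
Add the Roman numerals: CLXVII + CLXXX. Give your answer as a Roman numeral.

CLXVII = 167
CLXXX = 180
167 + 180 = 347

CCCXLVII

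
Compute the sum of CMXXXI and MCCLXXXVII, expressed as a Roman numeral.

CMXXXI = 931
MCCLXXXVII = 1287
931 + 1287 = 2218

MMCCXVIII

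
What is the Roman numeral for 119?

Convert 119 to Roman numerals:
  119 contains 1×100 (C)
  19 contains 1×10 (X)
  9 contains 1×9 (IX)

CXIX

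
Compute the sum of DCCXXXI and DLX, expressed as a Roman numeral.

DCCXXXI = 731
DLX = 560
731 + 560 = 1291

MCCXCI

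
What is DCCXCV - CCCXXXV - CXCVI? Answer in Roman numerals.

DCCXCV = 795, CCCXXXV = 335, CXCVI = 196
795 - 335 = 460
460 - 196 = 264

CCLXIV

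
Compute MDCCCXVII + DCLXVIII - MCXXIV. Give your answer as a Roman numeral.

MDCCCXVII = 1817, DCLXVIII = 668, MCXXIV = 1124
1817 + 668 = 2485
2485 - 1124 = 1361

MCCCLXI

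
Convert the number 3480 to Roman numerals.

Convert 3480 to Roman numerals:
  3480 contains 3×1000 (MMM)
  480 contains 1×400 (CD)
  80 contains 1×50 (L)
  30 contains 3×10 (XXX)

MMMCDLXXX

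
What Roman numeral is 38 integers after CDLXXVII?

CDLXXVII = 477
477 + 38 = 515

DXV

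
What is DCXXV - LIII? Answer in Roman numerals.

DCXXV = 625
LIII = 53
625 - 53 = 572

DLXXII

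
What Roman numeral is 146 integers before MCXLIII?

MCXLIII = 1143
1143 - 146 = 997

CMXCVII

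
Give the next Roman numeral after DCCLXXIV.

DCCLXXIV = 774; next is 775

DCCLXXV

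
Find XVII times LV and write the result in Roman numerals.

XVII = 17
LV = 55
17 × 55 = 935

CMXXXV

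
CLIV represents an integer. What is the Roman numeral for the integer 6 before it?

CLIV = 154
154 - 6 = 148

CXLVIII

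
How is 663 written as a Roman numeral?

Convert 663 to Roman numerals:
  663 contains 1×500 (D)
  163 contains 1×100 (C)
  63 contains 1×50 (L)
  13 contains 1×10 (X)
  3 contains 3×1 (III)

DCLXIII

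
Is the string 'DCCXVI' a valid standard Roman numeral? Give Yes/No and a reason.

'DCCXVI': Check the rules: uses only the symbols I, V, X, L, C, D, M; no symbol is repeated more than three times in a row; V, L and D each appear at most once; no smaller symbol precedes a larger one (values never increase from left to right). Value: D (500) + C (100) + C (100) + X (10) + V (5) + I (1) = 716. So it is a valid standard Roman numeral.

Yes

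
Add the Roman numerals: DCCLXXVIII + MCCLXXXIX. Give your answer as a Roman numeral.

DCCLXXVIII = 778
MCCLXXXIX = 1289
778 + 1289 = 2067

MMLXVII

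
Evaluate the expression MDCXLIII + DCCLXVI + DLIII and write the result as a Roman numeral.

MDCXLIII = 1643, DCCLXVI = 766, DLIII = 553
1643 + 766 = 2409
2409 + 553 = 2962

MMCMLXII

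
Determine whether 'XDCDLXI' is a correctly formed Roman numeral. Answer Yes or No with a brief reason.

'XDCDLXI': D should not appear more than once

No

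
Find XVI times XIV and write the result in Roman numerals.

XVI = 16
XIV = 14
16 × 14 = 224

CCXXIV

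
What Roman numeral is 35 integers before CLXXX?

CLXXX = 180
180 - 35 = 145

CXLV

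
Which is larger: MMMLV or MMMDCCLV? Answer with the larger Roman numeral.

MMMLV = 3055
MMMDCCLV = 3755
3755 is larger

MMMDCCLV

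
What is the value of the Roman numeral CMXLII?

CMXLII: CM=900, XL=40, I=1, I=1
900 + 40 + 1 + 1 = 942

942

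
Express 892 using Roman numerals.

Convert 892 to Roman numerals:
  892 contains 1×500 (D)
  392 contains 3×100 (CCC)
  92 contains 1×90 (XC)
  2 contains 2×1 (II)

DCCCXCII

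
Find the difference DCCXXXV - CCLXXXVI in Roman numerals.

DCCXXXV = 735
CCLXXXVI = 286
735 - 286 = 449

CDXLIX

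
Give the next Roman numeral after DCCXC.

DCCXC = 790, so the next integer is 790 + 1 = 791

DCCXCI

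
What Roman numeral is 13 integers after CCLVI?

CCLVI = 256
256 + 13 = 269

CCLXIX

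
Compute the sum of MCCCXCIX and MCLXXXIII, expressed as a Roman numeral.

MCCCXCIX = 1399
MCLXXXIII = 1183
1399 + 1183 = 2582

MMDLXXXII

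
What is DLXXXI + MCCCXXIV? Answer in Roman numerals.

DLXXXI = 581
MCCCXXIV = 1324
581 + 1324 = 1905

MCMV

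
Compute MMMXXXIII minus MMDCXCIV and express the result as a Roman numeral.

MMMXXXIII = 3033
MMDCXCIV = 2694
3033 - 2694 = 339

CCCXXXIX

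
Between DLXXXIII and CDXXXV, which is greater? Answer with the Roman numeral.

DLXXXIII = 583
CDXXXV = 435
583 is larger

DLXXXIII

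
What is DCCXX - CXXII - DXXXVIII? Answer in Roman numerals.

DCCXX = 720, CXXII = 122, DXXXVIII = 538
720 - 122 = 598
598 - 538 = 60

LX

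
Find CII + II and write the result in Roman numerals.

CII = 102
II = 2
102 + 2 = 104

CIV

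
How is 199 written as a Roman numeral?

Convert 199 to Roman numerals:
  199 contains 1×100 (C)
  99 contains 1×90 (XC)
  9 contains 1×9 (IX)

CXCIX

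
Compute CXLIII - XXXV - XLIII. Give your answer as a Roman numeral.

CXLIII = 143, XXXV = 35, XLIII = 43
143 - 35 = 108
108 - 43 = 65

LXV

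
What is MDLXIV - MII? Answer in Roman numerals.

MDLXIV = 1564
MII = 1002
1564 - 1002 = 562

DLXII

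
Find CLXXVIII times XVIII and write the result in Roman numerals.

CLXXVIII = 178
XVIII = 18
178 × 18 = 3204

MMMCCIV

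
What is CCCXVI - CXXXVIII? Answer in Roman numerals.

CCCXVI = 316
CXXXVIII = 138
316 - 138 = 178

CLXXVIII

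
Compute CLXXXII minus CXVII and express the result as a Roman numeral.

CLXXXII = 182
CXVII = 117
182 - 117 = 65

LXV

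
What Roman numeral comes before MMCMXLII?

MMCMXLII = 2942; previous is 2941

MMCMXLI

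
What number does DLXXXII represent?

DLXXXII: D=500, L=50, X=10, X=10, X=10, I=1, I=1
500 + 50 + 10 + 10 + 10 + 1 + 1 = 582

582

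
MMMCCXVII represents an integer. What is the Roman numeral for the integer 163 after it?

MMMCCXVII = 3217
3217 + 163 = 3380

MMMCCCLXXX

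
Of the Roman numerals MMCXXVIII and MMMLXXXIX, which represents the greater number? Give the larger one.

MMCXXVIII = 2128
MMMLXXXIX = 3089
3089 is larger

MMMLXXXIX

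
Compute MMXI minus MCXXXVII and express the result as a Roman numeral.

MMXI = 2011
MCXXXVII = 1137
2011 - 1137 = 874

DCCCLXXIV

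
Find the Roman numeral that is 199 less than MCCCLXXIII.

MCCCLXXIII = 1373
1373 - 199 = 1174

MCLXXIV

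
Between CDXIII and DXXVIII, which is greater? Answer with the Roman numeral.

CDXIII = 413
DXXVIII = 528
528 is larger

DXXVIII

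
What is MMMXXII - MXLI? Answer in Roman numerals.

MMMXXII = 3022
MXLI = 1041
3022 - 1041 = 1981

MCMLXXXI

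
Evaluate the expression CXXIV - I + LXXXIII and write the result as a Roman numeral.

CXXIV = 124, I = 1, LXXXIII = 83
124 - 1 = 123
123 + 83 = 206

CCVI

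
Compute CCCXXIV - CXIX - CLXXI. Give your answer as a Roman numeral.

CCCXXIV = 324, CXIX = 119, CLXXI = 171
324 - 119 = 205
205 - 171 = 34

XXXIV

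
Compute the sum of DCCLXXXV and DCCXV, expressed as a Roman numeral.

DCCLXXXV = 785
DCCXV = 715
785 + 715 = 1500

MD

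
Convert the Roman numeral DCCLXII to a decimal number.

DCCLXII: D=500, C=100, C=100, L=50, X=10, I=1, I=1
500 + 100 + 100 + 50 + 10 + 1 + 1 = 762

762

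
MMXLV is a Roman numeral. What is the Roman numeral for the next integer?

MMXLV = 2045; next is 2046

MMXLVI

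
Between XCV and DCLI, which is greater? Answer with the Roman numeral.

XCV = 95
DCLI = 651
651 is larger

DCLI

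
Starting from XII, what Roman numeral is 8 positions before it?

XII = 12
12 - 8 = 4

IV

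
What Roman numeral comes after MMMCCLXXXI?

MMMCCLXXXI = 3281, so the next integer is 3281 + 1 = 3282

MMMCCLXXXII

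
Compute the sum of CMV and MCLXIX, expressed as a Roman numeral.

CMV = 905
MCLXIX = 1169
905 + 1169 = 2074

MMLXXIV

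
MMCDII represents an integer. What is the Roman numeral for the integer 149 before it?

MMCDII = 2402
2402 - 149 = 2253

MMCCLIII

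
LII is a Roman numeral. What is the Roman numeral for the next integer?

LII = 52, so the next integer is 52 + 1 = 53

LIII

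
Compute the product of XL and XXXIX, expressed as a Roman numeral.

XL = 40
XXXIX = 39
40 × 39 = 1560

MDLX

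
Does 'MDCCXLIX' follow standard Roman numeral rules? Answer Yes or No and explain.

'MDCCXLIX': Check the rules: uses only the symbols I, V, X, L, C, D, M; no symbol is repeated more than three times in a row; V, L and D each appear at most once; the only places a smaller symbol precedes a larger one are the allowed subtractive pairs XL, IX, the symbol right after such a pair (if any) is smaller than the pair's first symbol, and otherwise the values never increase from left to right. Value: M (1000) + D (500) + C (100) + C (100) + XL (40) + IX (9) = 1749. So it is a valid standard Roman numeral.

Yes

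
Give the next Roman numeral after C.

C = 100; next is 101

CI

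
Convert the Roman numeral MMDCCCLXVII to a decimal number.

MMDCCCLXVII: M=1000, M=1000, D=500, C=100, C=100, C=100, L=50, X=10, V=5, I=1, I=1
1000 + 1000 + 500 + 100 + 100 + 100 + 50 + 10 + 5 + 1 + 1 = 2867

2867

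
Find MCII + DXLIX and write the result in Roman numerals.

MCII = 1102
DXLIX = 549
1102 + 549 = 1651

MDCLI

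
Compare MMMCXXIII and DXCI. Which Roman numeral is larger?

MMMCXXIII = 3123
DXCI = 591
3123 is larger

MMMCXXIII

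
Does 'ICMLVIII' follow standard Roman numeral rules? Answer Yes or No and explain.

'ICMLVIII': Invalid subtractive combination: IC

No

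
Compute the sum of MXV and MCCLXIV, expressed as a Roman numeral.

MXV = 1015
MCCLXIV = 1264
1015 + 1264 = 2279

MMCCLXXIX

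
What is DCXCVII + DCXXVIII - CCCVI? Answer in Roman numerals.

DCXCVII = 697, DCXXVIII = 628, CCCVI = 306
697 + 628 = 1325
1325 - 306 = 1019

MXIX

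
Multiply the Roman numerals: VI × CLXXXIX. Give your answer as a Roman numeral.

VI = 6
CLXXXIX = 189
6 × 189 = 1134

MCXXXIV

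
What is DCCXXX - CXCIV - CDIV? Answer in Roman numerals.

DCCXXX = 730, CXCIV = 194, CDIV = 404
730 - 194 = 536
536 - 404 = 132

CXXXII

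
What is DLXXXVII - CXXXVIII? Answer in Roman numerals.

DLXXXVII = 587
CXXXVIII = 138
587 - 138 = 449

CDXLIX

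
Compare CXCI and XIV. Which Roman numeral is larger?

CXCI = 191
XIV = 14
191 is larger

CXCI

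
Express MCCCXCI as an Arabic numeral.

MCCCXCI: M=1000, C=100, C=100, C=100, XC=90, I=1
1000 + 100 + 100 + 100 + 90 + 1 = 1391

1391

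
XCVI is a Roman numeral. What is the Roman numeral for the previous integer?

XCVI = 96, so the previous integer is 96 - 1 = 95

XCV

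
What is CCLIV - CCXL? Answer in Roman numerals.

CCLIV = 254
CCXL = 240
254 - 240 = 14

XIV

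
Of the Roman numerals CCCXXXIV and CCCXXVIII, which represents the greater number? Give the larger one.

CCCXXXIV = 334
CCCXXVIII = 328
334 is larger

CCCXXXIV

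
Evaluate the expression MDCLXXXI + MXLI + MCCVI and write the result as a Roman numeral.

MDCLXXXI = 1681, MXLI = 1041, MCCVI = 1206
1681 + 1041 = 2722
2722 + 1206 = 3928

MMMCMXXVIII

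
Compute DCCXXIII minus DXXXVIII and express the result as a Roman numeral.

DCCXXIII = 723
DXXXVIII = 538
723 - 538 = 185

CLXXXV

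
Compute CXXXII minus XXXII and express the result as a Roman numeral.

CXXXII = 132
XXXII = 32
132 - 32 = 100

C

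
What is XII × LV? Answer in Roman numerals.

XII = 12
LV = 55
12 × 55 = 660

DCLX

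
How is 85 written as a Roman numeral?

Convert 85 to Roman numerals:
  85 contains 1×50 (L)
  35 contains 3×10 (XXX)
  5 contains 1×5 (V)

LXXXV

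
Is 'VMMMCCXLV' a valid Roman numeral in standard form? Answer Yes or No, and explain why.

'VMMMCCXLV': V should not appear more than once

No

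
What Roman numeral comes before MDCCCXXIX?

MDCCCXXIX = 1829, so the previous integer is 1829 - 1 = 1828

MDCCCXXVIII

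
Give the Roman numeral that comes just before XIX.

XIX = 19; previous is 18

XVIII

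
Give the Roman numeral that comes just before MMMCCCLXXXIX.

MMMCCCLXXXIX = 3389, so the previous integer is 3389 - 1 = 3388

MMMCCCLXXXVIII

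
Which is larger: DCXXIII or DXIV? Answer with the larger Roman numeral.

DCXXIII = 623
DXIV = 514
623 is larger

DCXXIII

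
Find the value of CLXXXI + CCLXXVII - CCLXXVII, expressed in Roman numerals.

CLXXXI = 181, CCLXXVII = 277, CCLXXVII = 277
181 + 277 = 458
458 - 277 = 181

CLXXXI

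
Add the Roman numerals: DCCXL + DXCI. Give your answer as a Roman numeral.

DCCXL = 740
DXCI = 591
740 + 591 = 1331

MCCCXXXI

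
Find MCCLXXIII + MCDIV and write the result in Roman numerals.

MCCLXXIII = 1273
MCDIV = 1404
1273 + 1404 = 2677

MMDCLXXVII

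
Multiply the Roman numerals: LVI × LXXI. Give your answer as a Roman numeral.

LVI = 56
LXXI = 71
56 × 71 = 3976

MMMCMLXXVI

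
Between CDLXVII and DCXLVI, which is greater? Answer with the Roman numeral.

CDLXVII = 467
DCXLVI = 646
646 is larger

DCXLVI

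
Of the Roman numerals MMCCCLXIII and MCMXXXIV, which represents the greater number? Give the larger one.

MMCCCLXIII = 2363
MCMXXXIV = 1934
2363 is larger

MMCCCLXIII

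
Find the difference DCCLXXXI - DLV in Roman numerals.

DCCLXXXI = 781
DLV = 555
781 - 555 = 226

CCXXVI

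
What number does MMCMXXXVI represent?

MMCMXXXVI: M=1000, M=1000, CM=900, X=10, X=10, X=10, V=5, I=1
1000 + 1000 + 900 + 10 + 10 + 10 + 5 + 1 = 2936

2936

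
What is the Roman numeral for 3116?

Convert 3116 to Roman numerals:
  3116 contains 3×1000 (MMM)
  116 contains 1×100 (C)
  16 contains 1×10 (X)
  6 contains 1×5 (V)
  1 contains 1×1 (I)

MMMCXVI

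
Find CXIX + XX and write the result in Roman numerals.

CXIX = 119
XX = 20
119 + 20 = 139

CXXXIX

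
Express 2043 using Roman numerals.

Convert 2043 to Roman numerals:
  2043 contains 2×1000 (MM)
  43 contains 1×40 (XL)
  3 contains 3×1 (III)

MMXLIII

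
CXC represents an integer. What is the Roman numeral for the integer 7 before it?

CXC = 190
190 - 7 = 183

CLXXXIII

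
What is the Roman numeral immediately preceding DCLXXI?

DCLXXI = 671; previous is 670

DCLXX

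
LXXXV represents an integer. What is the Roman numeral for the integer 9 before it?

LXXXV = 85
85 - 9 = 76

LXXVI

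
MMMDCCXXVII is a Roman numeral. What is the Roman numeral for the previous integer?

MMMDCCXXVII = 3727, so the previous integer is 3727 - 1 = 3726

MMMDCCXXVI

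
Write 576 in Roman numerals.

Convert 576 to Roman numerals:
  576 contains 1×500 (D)
  76 contains 1×50 (L)
  26 contains 2×10 (XX)
  6 contains 1×5 (V)
  1 contains 1×1 (I)

DLXXVI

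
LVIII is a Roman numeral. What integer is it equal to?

LVIII: L=50, V=5, I=1, I=1, I=1
50 + 5 + 1 + 1 + 1 = 58

58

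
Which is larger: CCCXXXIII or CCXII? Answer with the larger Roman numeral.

CCCXXXIII = 333
CCXII = 212
333 is larger

CCCXXXIII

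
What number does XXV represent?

XXV: X=10, X=10, V=5
10 + 10 + 5 = 25

25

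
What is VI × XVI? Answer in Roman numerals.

VI = 6
XVI = 16
6 × 16 = 96

XCVI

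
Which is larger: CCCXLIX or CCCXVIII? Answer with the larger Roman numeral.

CCCXLIX = 349
CCCXVIII = 318
349 is larger

CCCXLIX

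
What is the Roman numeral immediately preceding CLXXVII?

CLXXVII = 177, so the previous integer is 177 - 1 = 176

CLXXVI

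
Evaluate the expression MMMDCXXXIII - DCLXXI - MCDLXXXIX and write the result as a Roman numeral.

MMMDCXXXIII = 3633, DCLXXI = 671, MCDLXXXIX = 1489
3633 - 671 = 2962
2962 - 1489 = 1473

MCDLXXIII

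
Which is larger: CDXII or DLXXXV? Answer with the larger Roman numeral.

CDXII = 412
DLXXXV = 585
585 is larger

DLXXXV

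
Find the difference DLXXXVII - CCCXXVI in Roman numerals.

DLXXXVII = 587
CCCXXVI = 326
587 - 326 = 261

CCLXI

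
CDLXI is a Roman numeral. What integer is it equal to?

CDLXI: CD=400, L=50, X=10, I=1
400 + 50 + 10 + 1 = 461

461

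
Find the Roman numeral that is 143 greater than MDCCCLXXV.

MDCCCLXXV = 1875
1875 + 143 = 2018

MMXVIII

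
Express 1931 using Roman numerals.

Convert 1931 to Roman numerals:
  1931 contains 1×1000 (M)
  931 contains 1×900 (CM)
  31 contains 3×10 (XXX)
  1 contains 1×1 (I)

MCMXXXI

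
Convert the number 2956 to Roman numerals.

Convert 2956 to Roman numerals:
  2956 contains 2×1000 (MM)
  956 contains 1×900 (CM)
  56 contains 1×50 (L)
  6 contains 1×5 (V)
  1 contains 1×1 (I)

MMCMLVI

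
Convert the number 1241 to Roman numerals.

Convert 1241 to Roman numerals:
  1241 contains 1×1000 (M)
  241 contains 2×100 (CC)
  41 contains 1×40 (XL)
  1 contains 1×1 (I)

MCCXLI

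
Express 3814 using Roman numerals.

Convert 3814 to Roman numerals:
  3814 contains 3×1000 (MMM)
  814 contains 1×500 (D)
  314 contains 3×100 (CCC)
  14 contains 1×10 (X)
  4 contains 1×4 (IV)

MMMDCCCXIV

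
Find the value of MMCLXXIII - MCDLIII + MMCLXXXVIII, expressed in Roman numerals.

MMCLXXIII = 2173, MCDLIII = 1453, MMCLXXXVIII = 2188
2173 - 1453 = 720
720 + 2188 = 2908

MMCMVIII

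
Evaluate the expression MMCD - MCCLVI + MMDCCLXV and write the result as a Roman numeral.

MMCD = 2400, MCCLVI = 1256, MMDCCLXV = 2765
2400 - 1256 = 1144
1144 + 2765 = 3909

MMMCMIX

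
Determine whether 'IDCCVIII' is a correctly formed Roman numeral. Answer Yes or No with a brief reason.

'IDCCVIII': Invalid subtractive combination: ID

No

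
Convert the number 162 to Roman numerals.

Convert 162 to Roman numerals:
  162 contains 1×100 (C)
  62 contains 1×50 (L)
  12 contains 1×10 (X)
  2 contains 2×1 (II)

CLXII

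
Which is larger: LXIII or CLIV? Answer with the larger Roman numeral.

LXIII = 63
CLIV = 154
154 is larger

CLIV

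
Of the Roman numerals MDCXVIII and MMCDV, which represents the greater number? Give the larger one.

MDCXVIII = 1618
MMCDV = 2405
2405 is larger

MMCDV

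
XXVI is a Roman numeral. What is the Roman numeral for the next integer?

XXVI = 26; next is 27

XXVII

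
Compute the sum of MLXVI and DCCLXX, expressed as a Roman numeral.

MLXVI = 1066
DCCLXX = 770
1066 + 770 = 1836

MDCCCXXXVI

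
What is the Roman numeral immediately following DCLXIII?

DCLXIII = 663; next is 664

DCLXIV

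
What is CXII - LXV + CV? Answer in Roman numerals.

CXII = 112, LXV = 65, CV = 105
112 - 65 = 47
47 + 105 = 152

CLII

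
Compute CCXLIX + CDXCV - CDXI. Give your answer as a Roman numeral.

CCXLIX = 249, CDXCV = 495, CDXI = 411
249 + 495 = 744
744 - 411 = 333

CCCXXXIII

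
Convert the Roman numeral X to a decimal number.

X: X=10

10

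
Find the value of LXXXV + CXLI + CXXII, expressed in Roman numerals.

LXXXV = 85, CXLI = 141, CXXII = 122
85 + 141 = 226
226 + 122 = 348

CCCXLVIII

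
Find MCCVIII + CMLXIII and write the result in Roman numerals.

MCCVIII = 1208
CMLXIII = 963
1208 + 963 = 2171

MMCLXXI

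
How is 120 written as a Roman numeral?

Convert 120 to Roman numerals:
  120 contains 1×100 (C)
  20 contains 2×10 (XX)

CXX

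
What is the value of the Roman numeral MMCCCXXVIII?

MMCCCXXVIII: M=1000, M=1000, C=100, C=100, C=100, X=10, X=10, V=5, I=1, I=1, I=1
1000 + 1000 + 100 + 100 + 100 + 10 + 10 + 5 + 1 + 1 + 1 = 2328

2328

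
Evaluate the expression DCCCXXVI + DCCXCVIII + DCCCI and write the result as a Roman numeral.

DCCCXXVI = 826, DCCXCVIII = 798, DCCCI = 801
826 + 798 = 1624
1624 + 801 = 2425

MMCDXXV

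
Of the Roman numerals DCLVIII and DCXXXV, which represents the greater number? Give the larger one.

DCLVIII = 658
DCXXXV = 635
658 is larger

DCLVIII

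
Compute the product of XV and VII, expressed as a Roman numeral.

XV = 15
VII = 7
15 × 7 = 105

CV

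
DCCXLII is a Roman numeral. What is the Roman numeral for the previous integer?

DCCXLII = 742; previous is 741

DCCXLI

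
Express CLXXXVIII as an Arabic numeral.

CLXXXVIII: C=100, L=50, X=10, X=10, X=10, V=5, I=1, I=1, I=1
100 + 50 + 10 + 10 + 10 + 5 + 1 + 1 + 1 = 188

188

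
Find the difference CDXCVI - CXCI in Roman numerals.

CDXCVI = 496
CXCI = 191
496 - 191 = 305

CCCV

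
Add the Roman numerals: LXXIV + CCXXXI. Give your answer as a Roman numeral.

LXXIV = 74
CCXXXI = 231
74 + 231 = 305

CCCV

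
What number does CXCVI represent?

CXCVI: C=100, XC=90, V=5, I=1
100 + 90 + 5 + 1 = 196

196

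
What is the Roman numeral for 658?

Convert 658 to Roman numerals:
  658 contains 1×500 (D)
  158 contains 1×100 (C)
  58 contains 1×50 (L)
  8 contains 1×5 (V)
  3 contains 3×1 (III)

DCLVIII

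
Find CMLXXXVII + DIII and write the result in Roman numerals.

CMLXXXVII = 987
DIII = 503
987 + 503 = 1490

MCDXC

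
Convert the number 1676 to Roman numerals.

Convert 1676 to Roman numerals:
  1676 contains 1×1000 (M)
  676 contains 1×500 (D)
  176 contains 1×100 (C)
  76 contains 1×50 (L)
  26 contains 2×10 (XX)
  6 contains 1×5 (V)
  1 contains 1×1 (I)

MDCLXXVI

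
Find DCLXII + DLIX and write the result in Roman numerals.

DCLXII = 662
DLIX = 559
662 + 559 = 1221

MCCXXI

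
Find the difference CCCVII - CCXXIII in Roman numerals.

CCCVII = 307
CCXXIII = 223
307 - 223 = 84

LXXXIV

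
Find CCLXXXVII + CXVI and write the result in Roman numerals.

CCLXXXVII = 287
CXVI = 116
287 + 116 = 403

CDIII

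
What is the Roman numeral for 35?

Convert 35 to Roman numerals:
  35 contains 3×10 (XXX)
  5 contains 1×5 (V)

XXXV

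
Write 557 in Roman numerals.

Convert 557 to Roman numerals:
  557 contains 1×500 (D)
  57 contains 1×50 (L)
  7 contains 1×5 (V)
  2 contains 2×1 (II)

DLVII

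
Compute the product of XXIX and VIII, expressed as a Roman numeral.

XXIX = 29
VIII = 8
29 × 8 = 232

CCXXXII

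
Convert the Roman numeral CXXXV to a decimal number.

CXXXV: C=100, X=10, X=10, X=10, V=5
100 + 10 + 10 + 10 + 5 = 135

135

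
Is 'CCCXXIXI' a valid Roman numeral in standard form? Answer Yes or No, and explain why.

'CCCXXIXI': I cannot come right after the subtractive pair IX: once I is subtracted in IX, the next symbol must be smaller than I

No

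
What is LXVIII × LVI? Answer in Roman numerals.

LXVIII = 68
LVI = 56
68 × 56 = 3808

MMMDCCCVIII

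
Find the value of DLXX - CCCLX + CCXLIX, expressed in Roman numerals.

DLXX = 570, CCCLX = 360, CCXLIX = 249
570 - 360 = 210
210 + 249 = 459

CDLIX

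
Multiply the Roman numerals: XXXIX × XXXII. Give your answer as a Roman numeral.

XXXIX = 39
XXXII = 32
39 × 32 = 1248

MCCXLVIII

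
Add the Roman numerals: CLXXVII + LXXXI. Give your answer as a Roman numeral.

CLXXVII = 177
LXXXI = 81
177 + 81 = 258

CCLVIII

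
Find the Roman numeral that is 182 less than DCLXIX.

DCLXIX = 669
669 - 182 = 487

CDLXXXVII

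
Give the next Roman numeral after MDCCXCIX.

MDCCXCIX = 1799, so the next integer is 1799 + 1 = 1800

MDCCC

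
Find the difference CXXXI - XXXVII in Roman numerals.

CXXXI = 131
XXXVII = 37
131 - 37 = 94

XCIV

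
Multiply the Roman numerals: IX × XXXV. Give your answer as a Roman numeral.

IX = 9
XXXV = 35
9 × 35 = 315

CCCXV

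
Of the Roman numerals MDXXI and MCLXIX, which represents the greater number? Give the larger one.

MDXXI = 1521
MCLXIX = 1169
1521 is larger

MDXXI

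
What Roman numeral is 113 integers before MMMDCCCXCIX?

MMMDCCCXCIX = 3899
3899 - 113 = 3786

MMMDCCLXXXVI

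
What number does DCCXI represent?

DCCXI: D=500, C=100, C=100, X=10, I=1
500 + 100 + 100 + 10 + 1 = 711

711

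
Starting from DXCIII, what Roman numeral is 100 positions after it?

DXCIII = 593
593 + 100 = 693

DCXCIII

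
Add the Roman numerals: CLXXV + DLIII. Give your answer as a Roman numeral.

CLXXV = 175
DLIII = 553
175 + 553 = 728

DCCXXVIII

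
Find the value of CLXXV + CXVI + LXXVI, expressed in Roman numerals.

CLXXV = 175, CXVI = 116, LXXVI = 76
175 + 116 = 291
291 + 76 = 367

CCCLXVII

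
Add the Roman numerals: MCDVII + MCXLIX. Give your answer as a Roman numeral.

MCDVII = 1407
MCXLIX = 1149
1407 + 1149 = 2556

MMDLVI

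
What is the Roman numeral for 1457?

Convert 1457 to Roman numerals:
  1457 contains 1×1000 (M)
  457 contains 1×400 (CD)
  57 contains 1×50 (L)
  7 contains 1×5 (V)
  2 contains 2×1 (II)

MCDLVII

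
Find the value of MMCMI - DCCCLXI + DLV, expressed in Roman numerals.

MMCMI = 2901, DCCCLXI = 861, DLV = 555
2901 - 861 = 2040
2040 + 555 = 2595

MMDXCV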